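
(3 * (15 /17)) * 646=1710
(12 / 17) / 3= 4 / 17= 0.24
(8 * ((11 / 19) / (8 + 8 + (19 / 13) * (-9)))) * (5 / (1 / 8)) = 45760 / 703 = 65.09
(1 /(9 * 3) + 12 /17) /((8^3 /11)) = 3751 /235008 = 0.02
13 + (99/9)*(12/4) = 46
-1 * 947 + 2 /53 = -50189 /53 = -946.96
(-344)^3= -40707584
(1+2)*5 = 15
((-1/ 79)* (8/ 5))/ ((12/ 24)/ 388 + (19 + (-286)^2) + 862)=-6208/ 25342154435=-0.00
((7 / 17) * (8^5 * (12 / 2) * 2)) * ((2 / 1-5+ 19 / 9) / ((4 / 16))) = -575688.78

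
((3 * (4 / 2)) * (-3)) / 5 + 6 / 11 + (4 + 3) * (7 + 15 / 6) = 6979 / 110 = 63.45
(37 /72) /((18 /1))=37 /1296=0.03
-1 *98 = -98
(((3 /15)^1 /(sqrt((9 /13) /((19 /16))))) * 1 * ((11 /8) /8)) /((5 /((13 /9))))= 143 * sqrt(247) /172800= 0.01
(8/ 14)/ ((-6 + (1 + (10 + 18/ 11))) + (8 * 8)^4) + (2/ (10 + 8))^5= 431481433/ 25427407632669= 0.00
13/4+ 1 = 4.25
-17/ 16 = -1.06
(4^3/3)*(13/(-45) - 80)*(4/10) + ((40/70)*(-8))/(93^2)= -685.13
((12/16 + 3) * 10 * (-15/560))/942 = -75/70336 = -0.00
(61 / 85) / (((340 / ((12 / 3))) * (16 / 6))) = 183 / 57800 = 0.00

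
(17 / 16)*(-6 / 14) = -51 / 112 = -0.46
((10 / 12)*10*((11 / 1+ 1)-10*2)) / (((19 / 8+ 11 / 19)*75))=-1216 / 4041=-0.30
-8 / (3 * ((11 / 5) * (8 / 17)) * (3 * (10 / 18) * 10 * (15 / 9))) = -51 / 550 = -0.09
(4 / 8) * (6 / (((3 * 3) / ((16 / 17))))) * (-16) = -256 / 51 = -5.02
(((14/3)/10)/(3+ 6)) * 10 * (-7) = -98/27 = -3.63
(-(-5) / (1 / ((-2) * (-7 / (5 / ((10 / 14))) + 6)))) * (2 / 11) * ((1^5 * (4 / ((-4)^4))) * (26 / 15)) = -65 / 264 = -0.25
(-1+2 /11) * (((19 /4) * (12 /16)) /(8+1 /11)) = -513 /1424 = -0.36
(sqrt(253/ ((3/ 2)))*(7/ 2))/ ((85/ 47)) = 329*sqrt(1518)/ 510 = 25.13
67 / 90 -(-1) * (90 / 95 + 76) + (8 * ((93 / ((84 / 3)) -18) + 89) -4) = 7999111 / 11970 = 668.26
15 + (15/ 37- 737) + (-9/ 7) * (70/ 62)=-829334/ 1147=-723.05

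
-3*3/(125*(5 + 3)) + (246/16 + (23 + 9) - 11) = 18183/500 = 36.37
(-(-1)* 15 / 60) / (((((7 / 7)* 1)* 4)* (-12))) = -0.01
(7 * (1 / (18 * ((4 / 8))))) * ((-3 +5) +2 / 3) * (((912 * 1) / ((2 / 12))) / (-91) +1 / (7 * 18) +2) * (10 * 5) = -19041400 / 3159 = -6027.67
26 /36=13 /18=0.72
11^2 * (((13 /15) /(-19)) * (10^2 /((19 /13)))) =-408980 /1083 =-377.64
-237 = -237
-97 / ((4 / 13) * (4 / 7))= -8827 / 16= -551.69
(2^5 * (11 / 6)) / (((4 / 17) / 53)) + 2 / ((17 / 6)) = 673984 / 51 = 13215.37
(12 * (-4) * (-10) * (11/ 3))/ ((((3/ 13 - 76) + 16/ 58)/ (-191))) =126732320/ 28461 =4452.84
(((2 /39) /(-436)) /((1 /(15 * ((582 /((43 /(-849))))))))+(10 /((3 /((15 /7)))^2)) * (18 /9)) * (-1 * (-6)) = 182.87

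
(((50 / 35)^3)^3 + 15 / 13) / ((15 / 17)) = 46258033957 / 1573790673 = 29.39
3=3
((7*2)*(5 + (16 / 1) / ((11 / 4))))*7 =11662 / 11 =1060.18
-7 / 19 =-0.37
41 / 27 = 1.52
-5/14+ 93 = 92.64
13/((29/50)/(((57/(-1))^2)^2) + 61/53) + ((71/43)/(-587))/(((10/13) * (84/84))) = 91760248589890699/8126543035804670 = 11.29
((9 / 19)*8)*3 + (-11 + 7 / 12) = 217 / 228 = 0.95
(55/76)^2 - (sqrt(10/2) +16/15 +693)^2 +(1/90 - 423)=-208869980477/433200 - 20822*sqrt(5)/15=-485259.96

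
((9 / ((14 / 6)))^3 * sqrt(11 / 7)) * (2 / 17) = 39366 * sqrt(77) / 40817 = 8.46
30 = 30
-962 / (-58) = 481 / 29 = 16.59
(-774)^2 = 599076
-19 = -19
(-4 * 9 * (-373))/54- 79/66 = 16333/66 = 247.47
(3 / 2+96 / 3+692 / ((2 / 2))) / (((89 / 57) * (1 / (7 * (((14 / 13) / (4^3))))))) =4052643 / 74048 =54.73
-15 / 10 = -3 / 2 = -1.50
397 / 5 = 79.40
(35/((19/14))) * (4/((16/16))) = 1960/19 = 103.16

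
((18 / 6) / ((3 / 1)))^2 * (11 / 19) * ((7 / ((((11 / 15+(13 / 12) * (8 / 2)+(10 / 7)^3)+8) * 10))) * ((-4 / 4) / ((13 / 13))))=-79233 / 3124664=-0.03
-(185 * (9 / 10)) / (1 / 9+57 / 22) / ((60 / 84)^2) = -1615383 / 13375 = -120.78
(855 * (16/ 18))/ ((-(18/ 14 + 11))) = -2660/ 43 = -61.86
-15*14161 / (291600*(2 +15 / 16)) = -14161 / 57105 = -0.25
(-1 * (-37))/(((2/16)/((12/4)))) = 888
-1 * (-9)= 9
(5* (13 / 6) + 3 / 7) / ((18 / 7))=473 / 108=4.38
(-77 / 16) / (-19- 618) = 11 / 1456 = 0.01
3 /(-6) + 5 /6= 1 /3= 0.33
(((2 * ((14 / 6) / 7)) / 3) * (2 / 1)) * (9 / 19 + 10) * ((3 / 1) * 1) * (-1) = -796 / 57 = -13.96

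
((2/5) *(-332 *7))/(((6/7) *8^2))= -4067/240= -16.95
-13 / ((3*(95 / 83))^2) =-89557 / 81225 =-1.10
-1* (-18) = 18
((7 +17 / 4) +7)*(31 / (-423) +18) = 553559 / 1692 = 327.16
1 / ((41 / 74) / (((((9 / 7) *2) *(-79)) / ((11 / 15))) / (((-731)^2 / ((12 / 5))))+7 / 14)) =1518606281 / 1686977677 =0.90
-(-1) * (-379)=-379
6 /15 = 2 /5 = 0.40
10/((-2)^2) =5/2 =2.50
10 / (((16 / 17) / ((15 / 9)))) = 425 / 24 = 17.71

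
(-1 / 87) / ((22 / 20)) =-10 / 957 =-0.01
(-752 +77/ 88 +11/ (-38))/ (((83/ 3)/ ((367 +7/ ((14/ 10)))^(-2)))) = -114215/ 581950848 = -0.00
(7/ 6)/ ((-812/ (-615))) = 205/ 232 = 0.88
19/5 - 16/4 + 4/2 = 9/5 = 1.80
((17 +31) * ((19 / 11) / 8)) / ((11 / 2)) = 228 / 121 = 1.88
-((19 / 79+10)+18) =-2231 / 79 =-28.24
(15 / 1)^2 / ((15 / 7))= 105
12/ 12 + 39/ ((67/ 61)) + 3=2647/ 67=39.51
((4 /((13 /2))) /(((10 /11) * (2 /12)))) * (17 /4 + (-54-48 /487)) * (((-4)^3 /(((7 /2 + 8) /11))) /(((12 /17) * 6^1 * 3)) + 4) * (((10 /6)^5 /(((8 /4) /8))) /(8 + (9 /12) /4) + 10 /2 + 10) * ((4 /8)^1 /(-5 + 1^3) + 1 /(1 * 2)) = 1413939204755 /1069684299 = 1321.83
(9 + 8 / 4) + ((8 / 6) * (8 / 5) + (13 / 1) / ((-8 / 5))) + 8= 1561 / 120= 13.01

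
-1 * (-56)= 56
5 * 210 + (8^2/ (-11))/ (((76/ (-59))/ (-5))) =214730/ 209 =1027.42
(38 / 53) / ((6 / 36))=4.30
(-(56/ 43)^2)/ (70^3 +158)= -1568/ 317249571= -0.00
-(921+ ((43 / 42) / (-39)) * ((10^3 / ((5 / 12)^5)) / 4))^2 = -821580900921 / 5175625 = -158740.42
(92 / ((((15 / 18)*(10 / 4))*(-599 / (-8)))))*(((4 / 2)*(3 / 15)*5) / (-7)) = -17664 / 104825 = -0.17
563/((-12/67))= -37721/12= -3143.42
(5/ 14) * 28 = 10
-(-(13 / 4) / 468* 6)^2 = -1 / 576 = -0.00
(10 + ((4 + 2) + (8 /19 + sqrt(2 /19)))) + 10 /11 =sqrt(38) /19 + 3622 /209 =17.65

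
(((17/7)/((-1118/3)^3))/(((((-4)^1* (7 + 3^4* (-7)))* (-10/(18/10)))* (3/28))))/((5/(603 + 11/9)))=416007/97819052240000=0.00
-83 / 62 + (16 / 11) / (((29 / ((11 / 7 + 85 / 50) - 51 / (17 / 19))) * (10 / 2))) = -6498931 / 3461150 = -1.88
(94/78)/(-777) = -47/30303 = -0.00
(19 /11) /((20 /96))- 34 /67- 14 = -6.22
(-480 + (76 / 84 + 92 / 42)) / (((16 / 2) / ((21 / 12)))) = -10015 / 96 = -104.32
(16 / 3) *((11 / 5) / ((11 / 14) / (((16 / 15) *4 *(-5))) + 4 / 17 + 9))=2680832 / 2101665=1.28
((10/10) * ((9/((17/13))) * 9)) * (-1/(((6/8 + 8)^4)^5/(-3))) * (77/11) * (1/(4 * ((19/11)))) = 9551732388397056/351127924430420416736602783203125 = 0.00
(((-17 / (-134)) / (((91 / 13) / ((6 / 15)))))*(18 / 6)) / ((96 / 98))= 119 / 5360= 0.02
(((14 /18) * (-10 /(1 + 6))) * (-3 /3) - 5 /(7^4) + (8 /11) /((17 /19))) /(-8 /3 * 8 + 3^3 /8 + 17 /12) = -62128184 /534743517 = -0.12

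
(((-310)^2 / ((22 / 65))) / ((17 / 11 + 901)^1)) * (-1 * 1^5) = -1561625 / 4964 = -314.59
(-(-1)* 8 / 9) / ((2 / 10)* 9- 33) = -10 / 351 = -0.03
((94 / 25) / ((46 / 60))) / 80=141 / 2300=0.06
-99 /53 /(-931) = 99 /49343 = 0.00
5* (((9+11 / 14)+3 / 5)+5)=1077 / 14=76.93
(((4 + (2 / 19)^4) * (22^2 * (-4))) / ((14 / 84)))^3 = -222040902994359017766912000000 / 2213314919066161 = -100320519724342.81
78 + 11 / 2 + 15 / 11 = 1867 / 22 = 84.86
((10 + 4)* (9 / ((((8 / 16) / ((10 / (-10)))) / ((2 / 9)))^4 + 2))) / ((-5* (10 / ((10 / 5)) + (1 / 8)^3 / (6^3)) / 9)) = -1.64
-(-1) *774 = 774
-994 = -994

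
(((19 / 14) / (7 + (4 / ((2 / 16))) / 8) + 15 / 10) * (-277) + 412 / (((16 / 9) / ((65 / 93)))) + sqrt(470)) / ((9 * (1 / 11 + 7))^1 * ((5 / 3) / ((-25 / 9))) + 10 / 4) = 13734775 / 1708658 - 110 * sqrt(470) / 3937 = 7.43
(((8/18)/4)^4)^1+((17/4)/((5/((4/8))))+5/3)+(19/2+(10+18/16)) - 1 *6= 2193581/131220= 16.72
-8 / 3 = -2.67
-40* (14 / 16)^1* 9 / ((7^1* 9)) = -5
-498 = -498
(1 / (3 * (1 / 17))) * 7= 119 / 3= 39.67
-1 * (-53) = 53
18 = 18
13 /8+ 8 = 77 /8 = 9.62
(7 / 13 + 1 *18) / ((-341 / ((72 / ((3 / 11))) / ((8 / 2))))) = -3.59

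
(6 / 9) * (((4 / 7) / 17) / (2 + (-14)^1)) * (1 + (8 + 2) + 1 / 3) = -4 / 189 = -0.02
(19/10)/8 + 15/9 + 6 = 1897/240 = 7.90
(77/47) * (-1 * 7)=-539/47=-11.47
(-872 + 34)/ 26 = -419/ 13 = -32.23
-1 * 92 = -92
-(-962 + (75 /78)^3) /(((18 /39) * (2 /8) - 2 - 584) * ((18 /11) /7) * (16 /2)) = -144524611 /164760128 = -0.88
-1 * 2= -2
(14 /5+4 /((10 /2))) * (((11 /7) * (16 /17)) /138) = 528 /13685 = 0.04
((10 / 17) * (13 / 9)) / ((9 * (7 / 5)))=650 / 9639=0.07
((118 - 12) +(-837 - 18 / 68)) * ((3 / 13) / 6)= -24863 / 884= -28.13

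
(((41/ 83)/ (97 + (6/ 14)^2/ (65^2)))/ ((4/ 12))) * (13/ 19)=331032975/ 31668421418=0.01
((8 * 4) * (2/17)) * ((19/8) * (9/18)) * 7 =532/17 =31.29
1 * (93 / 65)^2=8649 / 4225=2.05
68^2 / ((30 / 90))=13872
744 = 744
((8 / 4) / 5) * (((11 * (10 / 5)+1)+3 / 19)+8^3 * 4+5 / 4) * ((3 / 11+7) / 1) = 1260024 / 209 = 6028.82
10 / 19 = 0.53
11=11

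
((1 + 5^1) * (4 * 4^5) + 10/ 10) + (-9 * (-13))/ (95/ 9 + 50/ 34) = 45239581/ 1840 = 24586.73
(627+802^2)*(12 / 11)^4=13350479616 / 14641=911855.72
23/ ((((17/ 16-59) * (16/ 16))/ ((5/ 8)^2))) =-575/ 3708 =-0.16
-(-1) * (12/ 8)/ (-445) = -3/ 890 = -0.00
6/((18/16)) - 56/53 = 680/159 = 4.28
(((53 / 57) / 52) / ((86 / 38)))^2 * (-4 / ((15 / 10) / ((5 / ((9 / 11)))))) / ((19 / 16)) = -0.00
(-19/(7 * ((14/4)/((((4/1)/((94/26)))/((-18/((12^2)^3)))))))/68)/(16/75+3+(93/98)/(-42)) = 172092211200/262333273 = 656.01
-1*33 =-33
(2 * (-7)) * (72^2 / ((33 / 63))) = -1524096 / 11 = -138554.18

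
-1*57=-57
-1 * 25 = -25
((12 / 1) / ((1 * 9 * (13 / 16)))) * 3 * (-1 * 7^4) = -153664 / 13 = -11820.31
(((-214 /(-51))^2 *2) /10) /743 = 45796 /9662715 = 0.00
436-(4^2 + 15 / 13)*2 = 5222 / 13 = 401.69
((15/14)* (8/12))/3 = 5/21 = 0.24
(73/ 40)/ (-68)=-73/ 2720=-0.03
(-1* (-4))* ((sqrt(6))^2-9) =-12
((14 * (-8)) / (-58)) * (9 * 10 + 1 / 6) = 15148 / 87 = 174.11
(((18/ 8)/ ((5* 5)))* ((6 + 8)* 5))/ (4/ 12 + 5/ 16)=1512/ 155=9.75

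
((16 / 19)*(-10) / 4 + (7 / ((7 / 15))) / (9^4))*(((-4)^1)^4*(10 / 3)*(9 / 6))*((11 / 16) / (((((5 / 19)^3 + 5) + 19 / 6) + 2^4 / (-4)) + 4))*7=-388646535200 / 245557089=-1582.71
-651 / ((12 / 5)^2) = -5425 / 48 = -113.02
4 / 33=0.12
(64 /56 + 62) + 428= 3438 /7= 491.14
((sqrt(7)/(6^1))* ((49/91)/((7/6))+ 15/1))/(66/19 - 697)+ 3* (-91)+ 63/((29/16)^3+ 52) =-21515655/79127 - 1273* sqrt(7)/342602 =-271.92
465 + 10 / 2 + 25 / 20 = 1885 / 4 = 471.25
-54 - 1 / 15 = -811 / 15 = -54.07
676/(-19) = -676/19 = -35.58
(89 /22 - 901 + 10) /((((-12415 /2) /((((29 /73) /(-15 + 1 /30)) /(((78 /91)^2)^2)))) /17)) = -1776723193 /14874727032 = -0.12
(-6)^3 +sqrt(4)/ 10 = -1079/ 5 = -215.80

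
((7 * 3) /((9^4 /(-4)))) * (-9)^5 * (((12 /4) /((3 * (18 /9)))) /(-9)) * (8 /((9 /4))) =-149.33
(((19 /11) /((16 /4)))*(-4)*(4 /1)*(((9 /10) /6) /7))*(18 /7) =-1026 /2695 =-0.38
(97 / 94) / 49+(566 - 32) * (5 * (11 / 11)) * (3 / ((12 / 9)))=13835321 / 2303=6007.52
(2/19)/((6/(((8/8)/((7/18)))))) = 0.05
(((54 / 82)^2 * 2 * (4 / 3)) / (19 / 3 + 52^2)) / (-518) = -2916 / 3540066649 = -0.00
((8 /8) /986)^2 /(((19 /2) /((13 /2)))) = 13 /18471724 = 0.00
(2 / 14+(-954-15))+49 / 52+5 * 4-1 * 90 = -377801 / 364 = -1037.91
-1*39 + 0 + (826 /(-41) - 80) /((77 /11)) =-53.31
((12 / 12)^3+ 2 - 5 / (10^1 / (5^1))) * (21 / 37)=21 / 74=0.28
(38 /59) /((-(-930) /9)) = 57 /9145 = 0.01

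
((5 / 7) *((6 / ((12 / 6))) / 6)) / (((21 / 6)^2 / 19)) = 190 / 343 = 0.55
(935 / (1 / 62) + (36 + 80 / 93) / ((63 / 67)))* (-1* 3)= -339875906 / 1953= -174027.60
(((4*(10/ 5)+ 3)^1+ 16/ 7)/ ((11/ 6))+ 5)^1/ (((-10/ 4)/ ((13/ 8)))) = -12259/ 1540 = -7.96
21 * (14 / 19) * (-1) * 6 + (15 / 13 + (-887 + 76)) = -222964 / 247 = -902.69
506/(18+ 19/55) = 27830/1009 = 27.58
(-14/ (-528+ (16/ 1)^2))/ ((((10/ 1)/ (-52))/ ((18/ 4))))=-819/ 680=-1.20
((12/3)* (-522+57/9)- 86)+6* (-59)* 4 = -10694/3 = -3564.67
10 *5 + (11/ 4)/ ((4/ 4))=211/ 4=52.75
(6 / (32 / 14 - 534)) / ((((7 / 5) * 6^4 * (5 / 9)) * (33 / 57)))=-0.00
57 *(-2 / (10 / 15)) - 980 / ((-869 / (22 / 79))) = -170.69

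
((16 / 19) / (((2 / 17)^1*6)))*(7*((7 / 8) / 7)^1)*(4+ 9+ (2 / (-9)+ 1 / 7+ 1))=14909 / 1026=14.53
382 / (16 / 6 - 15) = -1146 / 37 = -30.97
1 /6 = 0.17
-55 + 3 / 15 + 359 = 1521 / 5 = 304.20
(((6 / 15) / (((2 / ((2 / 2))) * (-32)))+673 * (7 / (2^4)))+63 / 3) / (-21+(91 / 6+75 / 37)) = -5602059 / 67600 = -82.87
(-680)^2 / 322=231200 / 161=1436.02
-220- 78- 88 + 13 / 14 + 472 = 1217 / 14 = 86.93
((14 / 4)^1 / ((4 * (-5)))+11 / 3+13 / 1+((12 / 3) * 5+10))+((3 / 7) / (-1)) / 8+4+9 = 6241 / 105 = 59.44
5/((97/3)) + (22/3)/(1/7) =14983/291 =51.49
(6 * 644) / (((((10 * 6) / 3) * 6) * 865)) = 161 / 4325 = 0.04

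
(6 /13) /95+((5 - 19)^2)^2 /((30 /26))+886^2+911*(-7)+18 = 3008203879 /3705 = 811930.87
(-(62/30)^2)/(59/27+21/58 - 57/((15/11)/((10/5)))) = 167214/3173215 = 0.05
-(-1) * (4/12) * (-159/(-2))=53/2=26.50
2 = 2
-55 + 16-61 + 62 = -38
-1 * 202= -202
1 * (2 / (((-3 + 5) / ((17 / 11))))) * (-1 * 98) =-1666 / 11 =-151.45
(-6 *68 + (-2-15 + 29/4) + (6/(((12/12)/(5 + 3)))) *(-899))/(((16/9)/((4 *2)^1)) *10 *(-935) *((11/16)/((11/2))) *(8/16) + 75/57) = 29801709/87925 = 338.94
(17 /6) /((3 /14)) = 119 /9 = 13.22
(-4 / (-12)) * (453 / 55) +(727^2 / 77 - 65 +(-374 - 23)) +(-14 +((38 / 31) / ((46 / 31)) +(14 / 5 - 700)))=5694.38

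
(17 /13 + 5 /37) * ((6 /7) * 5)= 20820 /3367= 6.18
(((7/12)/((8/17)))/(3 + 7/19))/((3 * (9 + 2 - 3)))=2261/147456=0.02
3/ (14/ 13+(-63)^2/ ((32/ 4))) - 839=-43383539/ 51709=-838.99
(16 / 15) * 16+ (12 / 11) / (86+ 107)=543668 / 31845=17.07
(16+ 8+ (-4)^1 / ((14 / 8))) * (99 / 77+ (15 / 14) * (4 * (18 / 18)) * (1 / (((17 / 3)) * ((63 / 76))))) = 278312 / 5831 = 47.73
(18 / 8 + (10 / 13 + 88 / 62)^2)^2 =20915777184129 / 422026932496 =49.56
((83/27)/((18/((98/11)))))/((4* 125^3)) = 4067/20882812500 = 0.00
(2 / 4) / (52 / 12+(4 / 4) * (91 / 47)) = 141 / 1768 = 0.08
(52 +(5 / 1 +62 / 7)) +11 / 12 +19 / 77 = 61927 / 924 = 67.02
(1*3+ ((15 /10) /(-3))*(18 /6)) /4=3 /8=0.38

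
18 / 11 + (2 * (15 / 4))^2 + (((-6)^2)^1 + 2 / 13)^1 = 53791 / 572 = 94.04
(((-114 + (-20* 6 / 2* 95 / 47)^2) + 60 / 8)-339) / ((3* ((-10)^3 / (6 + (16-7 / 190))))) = -87649387371 / 839420000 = -104.42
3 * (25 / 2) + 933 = 1941 / 2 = 970.50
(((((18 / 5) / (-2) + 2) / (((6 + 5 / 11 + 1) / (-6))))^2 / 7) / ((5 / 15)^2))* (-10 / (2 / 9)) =-88209 / 58835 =-1.50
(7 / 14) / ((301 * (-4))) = -1 / 2408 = -0.00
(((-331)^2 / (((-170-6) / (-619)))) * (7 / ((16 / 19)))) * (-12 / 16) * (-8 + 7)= 27059485341 / 11264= 2402298.06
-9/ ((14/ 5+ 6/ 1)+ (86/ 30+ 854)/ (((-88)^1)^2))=-1.01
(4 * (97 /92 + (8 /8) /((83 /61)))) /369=13663 /704421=0.02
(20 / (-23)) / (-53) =20 / 1219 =0.02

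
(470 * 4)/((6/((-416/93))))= -391040/279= -1401.58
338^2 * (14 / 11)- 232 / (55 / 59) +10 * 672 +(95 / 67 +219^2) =736391974 / 3685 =199835.00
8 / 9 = 0.89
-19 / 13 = -1.46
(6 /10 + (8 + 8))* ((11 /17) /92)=0.12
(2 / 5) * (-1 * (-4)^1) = 8 / 5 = 1.60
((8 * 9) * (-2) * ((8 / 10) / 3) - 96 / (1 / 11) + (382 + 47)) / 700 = -3327 / 3500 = -0.95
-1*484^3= -113379904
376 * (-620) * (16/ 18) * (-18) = 3729920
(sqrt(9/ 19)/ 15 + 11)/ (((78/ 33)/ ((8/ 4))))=9.35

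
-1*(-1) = 1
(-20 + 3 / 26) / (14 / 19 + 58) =-9823 / 29016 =-0.34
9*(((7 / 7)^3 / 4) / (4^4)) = 9 / 1024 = 0.01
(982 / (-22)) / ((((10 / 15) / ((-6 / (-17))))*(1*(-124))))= 4419 / 23188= 0.19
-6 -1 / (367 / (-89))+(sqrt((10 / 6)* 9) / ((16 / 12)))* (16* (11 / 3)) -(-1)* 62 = 226.65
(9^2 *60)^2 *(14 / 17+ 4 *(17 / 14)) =15966849600 / 119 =134175206.72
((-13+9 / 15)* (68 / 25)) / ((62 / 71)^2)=-171394 / 3875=-44.23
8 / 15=0.53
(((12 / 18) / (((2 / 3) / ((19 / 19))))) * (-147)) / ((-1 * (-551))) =-147 / 551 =-0.27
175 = 175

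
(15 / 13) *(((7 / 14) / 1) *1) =15 / 26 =0.58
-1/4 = -0.25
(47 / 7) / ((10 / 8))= 188 / 35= 5.37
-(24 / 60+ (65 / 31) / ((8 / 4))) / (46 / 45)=-4041 / 2852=-1.42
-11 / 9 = -1.22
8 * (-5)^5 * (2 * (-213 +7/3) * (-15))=-158000000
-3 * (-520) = 1560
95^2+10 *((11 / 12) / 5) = 54161 / 6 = 9026.83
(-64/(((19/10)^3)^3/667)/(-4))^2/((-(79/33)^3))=-4092921854208000000000000000000/51338844663531860614110393799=-79.72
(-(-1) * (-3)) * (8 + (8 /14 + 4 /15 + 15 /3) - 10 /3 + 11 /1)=-2258 /35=-64.51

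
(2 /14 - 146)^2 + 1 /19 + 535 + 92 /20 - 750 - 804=94310108 /4655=20259.96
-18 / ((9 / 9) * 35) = -18 / 35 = -0.51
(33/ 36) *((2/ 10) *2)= 11/ 30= 0.37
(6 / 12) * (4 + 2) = 3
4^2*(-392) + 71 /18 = -112825 /18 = -6268.06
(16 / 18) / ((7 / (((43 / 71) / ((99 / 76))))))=26144 / 442827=0.06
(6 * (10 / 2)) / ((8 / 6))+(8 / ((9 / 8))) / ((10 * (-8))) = 2017 / 90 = 22.41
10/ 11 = 0.91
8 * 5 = 40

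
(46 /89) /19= 46 /1691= 0.03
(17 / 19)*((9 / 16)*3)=459 / 304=1.51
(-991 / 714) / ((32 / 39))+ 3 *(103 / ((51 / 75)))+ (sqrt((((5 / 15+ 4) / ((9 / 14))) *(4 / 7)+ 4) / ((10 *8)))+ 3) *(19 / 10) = 19 *sqrt(795) / 900+ 17456641 / 38080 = 459.02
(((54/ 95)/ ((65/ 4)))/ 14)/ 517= 108/ 22347325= 0.00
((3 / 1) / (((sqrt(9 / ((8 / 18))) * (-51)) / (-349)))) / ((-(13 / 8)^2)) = -44672 / 25857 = -1.73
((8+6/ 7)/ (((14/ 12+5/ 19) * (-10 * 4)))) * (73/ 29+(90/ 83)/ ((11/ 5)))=-140828133/ 302102570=-0.47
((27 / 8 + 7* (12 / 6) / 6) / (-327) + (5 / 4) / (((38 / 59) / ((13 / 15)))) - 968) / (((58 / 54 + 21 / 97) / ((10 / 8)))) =-20965416555 / 22399936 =-935.96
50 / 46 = 25 / 23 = 1.09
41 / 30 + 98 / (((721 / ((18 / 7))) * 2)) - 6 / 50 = 21961 / 15450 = 1.42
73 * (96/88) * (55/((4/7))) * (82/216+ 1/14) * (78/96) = 1618045/576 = 2809.11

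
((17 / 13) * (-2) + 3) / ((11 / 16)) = 80 / 143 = 0.56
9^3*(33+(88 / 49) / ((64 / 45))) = 9791199 / 392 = 24977.55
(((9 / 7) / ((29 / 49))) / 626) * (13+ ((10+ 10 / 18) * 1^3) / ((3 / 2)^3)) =27433 / 490158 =0.06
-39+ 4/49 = -1907/49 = -38.92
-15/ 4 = -3.75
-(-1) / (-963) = -0.00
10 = 10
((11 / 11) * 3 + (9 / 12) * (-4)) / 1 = 0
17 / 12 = 1.42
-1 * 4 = -4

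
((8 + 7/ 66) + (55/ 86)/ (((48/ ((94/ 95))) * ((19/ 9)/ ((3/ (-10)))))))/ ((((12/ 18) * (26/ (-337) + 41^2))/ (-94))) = -0.68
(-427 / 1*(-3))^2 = 1640961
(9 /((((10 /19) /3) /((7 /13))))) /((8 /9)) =32319 /1040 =31.08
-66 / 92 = -33 / 46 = -0.72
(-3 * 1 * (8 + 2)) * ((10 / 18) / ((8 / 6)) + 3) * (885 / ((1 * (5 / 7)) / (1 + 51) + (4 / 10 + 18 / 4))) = -55032250 / 2981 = -18461.00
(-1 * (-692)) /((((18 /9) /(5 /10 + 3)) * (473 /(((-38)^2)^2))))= 2525099696 /473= 5338477.16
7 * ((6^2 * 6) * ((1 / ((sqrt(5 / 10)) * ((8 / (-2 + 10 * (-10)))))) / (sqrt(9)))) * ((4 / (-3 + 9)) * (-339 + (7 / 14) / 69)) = 33401634 * sqrt(2) / 23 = 2053784.51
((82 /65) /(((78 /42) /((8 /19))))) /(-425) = -4592 /6823375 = -0.00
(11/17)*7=77/17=4.53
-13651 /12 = -1137.58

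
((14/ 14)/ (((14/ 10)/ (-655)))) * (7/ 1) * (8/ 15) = -5240/ 3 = -1746.67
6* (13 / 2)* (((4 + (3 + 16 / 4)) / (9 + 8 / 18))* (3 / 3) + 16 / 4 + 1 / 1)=20436 / 85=240.42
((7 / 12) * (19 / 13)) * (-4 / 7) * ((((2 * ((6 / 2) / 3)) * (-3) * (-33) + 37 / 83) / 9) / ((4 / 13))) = -312949 / 8964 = -34.91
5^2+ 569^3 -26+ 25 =184220033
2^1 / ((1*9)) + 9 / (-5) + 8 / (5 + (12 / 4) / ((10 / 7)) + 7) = -2137 / 2115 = -1.01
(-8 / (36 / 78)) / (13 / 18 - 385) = 312 / 6917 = 0.05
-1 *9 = -9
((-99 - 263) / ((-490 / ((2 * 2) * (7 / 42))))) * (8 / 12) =724 / 2205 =0.33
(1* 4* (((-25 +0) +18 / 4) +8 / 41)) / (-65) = 666 / 533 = 1.25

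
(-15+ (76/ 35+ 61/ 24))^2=74666881/ 705600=105.82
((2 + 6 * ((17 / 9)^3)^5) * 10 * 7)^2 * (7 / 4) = 281049350970354202724442577650666122276800 / 4710128697246244834921603689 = 59669144737949.18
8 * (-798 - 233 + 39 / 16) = -16457 / 2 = -8228.50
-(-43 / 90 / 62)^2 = -0.00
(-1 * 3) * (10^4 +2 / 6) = -30001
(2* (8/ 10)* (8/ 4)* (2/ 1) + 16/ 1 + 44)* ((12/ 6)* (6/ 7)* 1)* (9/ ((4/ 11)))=98604/ 35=2817.26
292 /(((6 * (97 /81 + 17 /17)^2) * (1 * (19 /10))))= 798255 /150499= 5.30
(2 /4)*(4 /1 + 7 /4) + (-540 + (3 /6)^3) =-537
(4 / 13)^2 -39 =-6575 / 169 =-38.91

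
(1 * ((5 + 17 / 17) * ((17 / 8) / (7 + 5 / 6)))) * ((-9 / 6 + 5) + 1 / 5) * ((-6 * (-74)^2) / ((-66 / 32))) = 247997088 / 2585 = 95936.98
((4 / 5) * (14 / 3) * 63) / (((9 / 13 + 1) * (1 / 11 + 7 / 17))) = 64974 / 235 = 276.49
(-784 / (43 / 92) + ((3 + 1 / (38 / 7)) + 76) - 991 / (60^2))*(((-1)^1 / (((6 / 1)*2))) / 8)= 4701468247 / 282355200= 16.65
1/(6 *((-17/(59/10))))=-59/1020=-0.06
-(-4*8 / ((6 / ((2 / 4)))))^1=2.67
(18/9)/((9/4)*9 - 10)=8/41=0.20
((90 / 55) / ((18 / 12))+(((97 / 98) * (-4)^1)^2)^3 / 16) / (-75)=-36816863663288 / 11419061940825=-3.22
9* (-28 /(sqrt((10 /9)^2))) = -1134 /5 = -226.80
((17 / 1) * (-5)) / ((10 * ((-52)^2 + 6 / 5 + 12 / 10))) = -5 / 1592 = -0.00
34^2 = 1156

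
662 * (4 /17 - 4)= -42368 /17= -2492.24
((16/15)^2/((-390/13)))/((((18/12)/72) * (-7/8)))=16384/7875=2.08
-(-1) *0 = 0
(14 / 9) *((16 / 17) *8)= 1792 / 153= 11.71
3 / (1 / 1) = 3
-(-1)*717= 717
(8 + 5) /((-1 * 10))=-13 /10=-1.30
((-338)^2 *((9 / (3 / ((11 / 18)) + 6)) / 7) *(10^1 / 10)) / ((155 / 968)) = 456176292 / 5425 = 84087.80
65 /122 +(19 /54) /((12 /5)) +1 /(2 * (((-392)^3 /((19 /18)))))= 808822746689 /1190509996032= 0.68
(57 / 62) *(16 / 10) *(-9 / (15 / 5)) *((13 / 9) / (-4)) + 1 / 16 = 4107 / 2480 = 1.66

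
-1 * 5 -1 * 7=-12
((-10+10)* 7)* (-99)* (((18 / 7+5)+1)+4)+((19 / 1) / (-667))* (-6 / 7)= 114 / 4669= 0.02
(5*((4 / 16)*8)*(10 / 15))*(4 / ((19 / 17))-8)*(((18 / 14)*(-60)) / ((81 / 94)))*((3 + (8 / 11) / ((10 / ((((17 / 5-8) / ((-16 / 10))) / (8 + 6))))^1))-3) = 172960 / 4389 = 39.41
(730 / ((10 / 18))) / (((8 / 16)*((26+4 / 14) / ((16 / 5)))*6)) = 6132 / 115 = 53.32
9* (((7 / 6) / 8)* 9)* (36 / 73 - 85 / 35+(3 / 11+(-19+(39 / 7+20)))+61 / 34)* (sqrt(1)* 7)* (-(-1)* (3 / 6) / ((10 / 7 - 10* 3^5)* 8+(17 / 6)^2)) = -15252974163 / 1068922880432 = -0.01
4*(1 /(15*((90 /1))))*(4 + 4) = 16 /675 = 0.02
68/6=34/3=11.33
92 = 92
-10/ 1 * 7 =-70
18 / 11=1.64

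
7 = 7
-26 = -26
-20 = -20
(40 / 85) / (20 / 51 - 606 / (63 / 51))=-84 / 87497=-0.00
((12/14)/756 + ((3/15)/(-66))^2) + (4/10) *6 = 4270913/1778700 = 2.40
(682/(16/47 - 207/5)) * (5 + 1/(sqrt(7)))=-801350/9649 - 160270 * sqrt(7)/67543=-89.33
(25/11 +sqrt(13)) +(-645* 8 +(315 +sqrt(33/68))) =-53270/11 +sqrt(561)/34 +sqrt(13) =-4838.43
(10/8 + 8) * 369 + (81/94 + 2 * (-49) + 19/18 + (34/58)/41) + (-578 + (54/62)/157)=2739.19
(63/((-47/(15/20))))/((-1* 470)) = 189/88360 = 0.00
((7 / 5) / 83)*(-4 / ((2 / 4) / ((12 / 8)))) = -84 / 415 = -0.20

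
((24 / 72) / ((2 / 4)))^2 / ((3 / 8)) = 32 / 27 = 1.19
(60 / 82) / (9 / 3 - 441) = -5 / 2993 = -0.00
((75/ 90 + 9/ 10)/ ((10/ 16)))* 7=1456/ 75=19.41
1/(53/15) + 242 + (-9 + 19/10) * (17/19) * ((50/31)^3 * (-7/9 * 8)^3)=145727787045581/21869662473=6663.47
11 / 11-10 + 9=0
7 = 7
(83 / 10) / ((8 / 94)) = 3901 / 40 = 97.52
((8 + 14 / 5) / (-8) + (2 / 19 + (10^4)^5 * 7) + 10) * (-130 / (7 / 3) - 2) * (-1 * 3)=80598000000000000001008081 / 665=121200000000000000001515.90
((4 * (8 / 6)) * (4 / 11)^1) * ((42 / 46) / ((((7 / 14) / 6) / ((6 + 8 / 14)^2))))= 70656 / 77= 917.61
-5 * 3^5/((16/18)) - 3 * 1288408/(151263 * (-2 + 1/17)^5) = -133888062457/98018424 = -1365.95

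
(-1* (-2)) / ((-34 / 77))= -77 / 17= -4.53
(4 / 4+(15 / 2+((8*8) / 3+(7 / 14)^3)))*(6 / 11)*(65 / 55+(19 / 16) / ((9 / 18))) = 225047 / 3872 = 58.12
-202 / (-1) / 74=101 / 37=2.73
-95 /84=-1.13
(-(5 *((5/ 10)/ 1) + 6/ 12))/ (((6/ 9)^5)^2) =-177147/ 1024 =-173.00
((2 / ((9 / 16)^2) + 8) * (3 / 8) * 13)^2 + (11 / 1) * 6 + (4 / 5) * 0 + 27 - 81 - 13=3552496 / 729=4873.11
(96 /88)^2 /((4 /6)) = 216 /121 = 1.79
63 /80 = 0.79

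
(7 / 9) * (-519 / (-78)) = 1211 / 234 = 5.18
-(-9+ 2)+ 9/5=44/5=8.80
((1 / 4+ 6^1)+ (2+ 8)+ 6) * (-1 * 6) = -267 / 2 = -133.50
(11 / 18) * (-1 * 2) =-11 / 9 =-1.22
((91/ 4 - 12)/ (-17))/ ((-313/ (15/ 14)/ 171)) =110295/ 297976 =0.37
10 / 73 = 0.14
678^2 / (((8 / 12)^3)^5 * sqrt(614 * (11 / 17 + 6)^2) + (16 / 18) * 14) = 5318515280344627342863 / 143849911821410020 - 1621868141633324544 * sqrt(614) / 35962477955352505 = 35855.16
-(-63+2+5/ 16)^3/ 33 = 915498611/ 135168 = 6773.04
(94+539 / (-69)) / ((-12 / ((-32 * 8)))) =1838.69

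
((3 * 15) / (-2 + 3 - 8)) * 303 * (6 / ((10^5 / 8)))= -8181 / 8750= -0.93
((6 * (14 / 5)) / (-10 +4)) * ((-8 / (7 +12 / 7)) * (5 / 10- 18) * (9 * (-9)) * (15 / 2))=1666980 / 61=27327.54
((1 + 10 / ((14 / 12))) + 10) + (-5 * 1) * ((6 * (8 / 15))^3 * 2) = -53919 / 175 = -308.11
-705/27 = -235/9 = -26.11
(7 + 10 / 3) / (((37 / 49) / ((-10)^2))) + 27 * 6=169882 / 111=1530.47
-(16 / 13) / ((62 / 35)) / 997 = -280 / 401791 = -0.00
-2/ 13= -0.15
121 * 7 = 847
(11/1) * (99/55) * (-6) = -594/5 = -118.80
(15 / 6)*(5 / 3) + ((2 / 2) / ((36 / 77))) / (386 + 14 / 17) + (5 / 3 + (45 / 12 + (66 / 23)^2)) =2232067357 / 125233344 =17.82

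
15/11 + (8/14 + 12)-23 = -698/77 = -9.06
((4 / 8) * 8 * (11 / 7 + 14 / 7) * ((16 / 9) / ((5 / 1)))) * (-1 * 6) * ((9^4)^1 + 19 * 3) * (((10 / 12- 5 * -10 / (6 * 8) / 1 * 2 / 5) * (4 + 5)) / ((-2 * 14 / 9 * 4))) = 182332.65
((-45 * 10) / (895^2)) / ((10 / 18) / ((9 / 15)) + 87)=-243 / 38032667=-0.00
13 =13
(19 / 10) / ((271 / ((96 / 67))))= 912 / 90785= 0.01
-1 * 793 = -793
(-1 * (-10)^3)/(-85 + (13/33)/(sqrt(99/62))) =-9163935000/778923997 -1287000 * sqrt(682)/778923997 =-11.81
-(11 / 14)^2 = -121 / 196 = -0.62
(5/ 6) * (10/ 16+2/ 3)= 1.08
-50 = -50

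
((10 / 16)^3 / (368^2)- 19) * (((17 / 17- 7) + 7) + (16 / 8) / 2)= -1317404547 / 34668544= -38.00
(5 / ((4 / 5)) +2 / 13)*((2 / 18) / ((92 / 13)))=37 / 368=0.10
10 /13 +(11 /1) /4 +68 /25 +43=64011 /1300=49.24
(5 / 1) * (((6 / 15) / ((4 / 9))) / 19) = 9 / 38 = 0.24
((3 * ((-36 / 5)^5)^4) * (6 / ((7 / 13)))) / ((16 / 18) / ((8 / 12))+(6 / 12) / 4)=75071849330146410524982959004450816 / 23365020751953125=3213001611559493982.15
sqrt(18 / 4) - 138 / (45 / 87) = -1334 / 5+ 3 * sqrt(2) / 2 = -264.68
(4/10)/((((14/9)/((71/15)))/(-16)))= -3408/175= -19.47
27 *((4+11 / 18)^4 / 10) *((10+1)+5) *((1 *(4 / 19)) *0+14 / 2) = 332208247 / 2430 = 136711.21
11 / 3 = 3.67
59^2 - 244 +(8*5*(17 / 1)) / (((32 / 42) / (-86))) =-73518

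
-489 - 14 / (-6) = -1460 / 3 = -486.67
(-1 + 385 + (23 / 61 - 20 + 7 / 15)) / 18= 166916 / 8235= 20.27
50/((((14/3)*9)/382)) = 9550/21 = 454.76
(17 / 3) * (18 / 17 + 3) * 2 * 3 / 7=138 / 7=19.71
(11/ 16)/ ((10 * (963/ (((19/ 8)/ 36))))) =209/ 44375040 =0.00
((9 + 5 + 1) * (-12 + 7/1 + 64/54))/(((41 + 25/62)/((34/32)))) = -15965/10872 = -1.47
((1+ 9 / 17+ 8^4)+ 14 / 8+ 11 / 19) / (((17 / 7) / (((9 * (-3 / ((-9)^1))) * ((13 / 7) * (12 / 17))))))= 619750989 / 93347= 6639.22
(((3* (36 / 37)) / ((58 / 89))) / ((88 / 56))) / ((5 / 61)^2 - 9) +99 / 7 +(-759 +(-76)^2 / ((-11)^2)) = -697.44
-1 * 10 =-10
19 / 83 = 0.23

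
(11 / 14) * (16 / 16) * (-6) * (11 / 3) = -121 / 7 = -17.29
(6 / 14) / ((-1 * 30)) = -1 / 70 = -0.01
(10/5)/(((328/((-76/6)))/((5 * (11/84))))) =-1045/20664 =-0.05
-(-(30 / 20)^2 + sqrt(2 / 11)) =9 / 4 - sqrt(22) / 11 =1.82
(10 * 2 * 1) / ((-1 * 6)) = -10 / 3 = -3.33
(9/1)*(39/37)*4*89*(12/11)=1499472/407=3684.21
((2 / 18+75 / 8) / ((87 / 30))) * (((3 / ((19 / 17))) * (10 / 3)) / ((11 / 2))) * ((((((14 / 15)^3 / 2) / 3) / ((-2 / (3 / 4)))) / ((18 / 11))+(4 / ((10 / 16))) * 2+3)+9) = 34942456897 / 265108140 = 131.80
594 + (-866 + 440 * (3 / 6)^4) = -489 / 2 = -244.50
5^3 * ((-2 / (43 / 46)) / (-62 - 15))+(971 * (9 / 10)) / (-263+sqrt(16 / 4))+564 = 541667179 / 960190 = 564.12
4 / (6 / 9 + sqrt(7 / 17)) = 408 / 5 -36 * sqrt(119) / 5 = 3.06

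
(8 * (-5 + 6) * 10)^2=6400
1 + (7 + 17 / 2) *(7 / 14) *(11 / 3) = 353 / 12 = 29.42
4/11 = 0.36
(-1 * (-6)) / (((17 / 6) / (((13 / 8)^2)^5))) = 1240726426641 / 4563402752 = 271.89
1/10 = 0.10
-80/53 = -1.51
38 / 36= 19 / 18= 1.06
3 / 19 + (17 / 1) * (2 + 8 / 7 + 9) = 27476 / 133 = 206.59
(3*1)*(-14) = -42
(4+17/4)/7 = 33/28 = 1.18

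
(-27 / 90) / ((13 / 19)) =-57 / 130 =-0.44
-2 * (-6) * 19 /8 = 57 /2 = 28.50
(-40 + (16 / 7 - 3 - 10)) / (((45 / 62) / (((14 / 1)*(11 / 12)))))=-24211 / 27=-896.70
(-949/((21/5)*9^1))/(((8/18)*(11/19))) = -90155/924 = -97.57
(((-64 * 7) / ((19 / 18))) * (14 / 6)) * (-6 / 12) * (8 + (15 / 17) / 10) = 1293600 / 323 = 4004.95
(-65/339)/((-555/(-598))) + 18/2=330887/37629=8.79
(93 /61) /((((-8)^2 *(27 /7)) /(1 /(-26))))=-217 /913536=-0.00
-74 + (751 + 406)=1083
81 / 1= 81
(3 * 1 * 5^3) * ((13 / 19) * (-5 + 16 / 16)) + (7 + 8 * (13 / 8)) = -1006.32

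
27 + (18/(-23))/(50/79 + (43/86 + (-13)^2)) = 16690257/618263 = 27.00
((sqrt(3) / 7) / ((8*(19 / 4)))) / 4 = sqrt(3) / 1064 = 0.00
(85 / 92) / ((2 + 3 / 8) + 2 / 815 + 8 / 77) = 10668350 / 28651951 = 0.37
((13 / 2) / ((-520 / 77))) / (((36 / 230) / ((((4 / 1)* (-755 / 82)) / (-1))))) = -226.47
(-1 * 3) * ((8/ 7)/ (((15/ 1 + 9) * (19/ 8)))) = -8/ 133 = -0.06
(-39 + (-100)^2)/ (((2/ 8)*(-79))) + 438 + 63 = -265/ 79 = -3.35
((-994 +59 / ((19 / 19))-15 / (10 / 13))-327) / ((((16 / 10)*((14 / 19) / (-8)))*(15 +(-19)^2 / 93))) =22644105 / 49168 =460.55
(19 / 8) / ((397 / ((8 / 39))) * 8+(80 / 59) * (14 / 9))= 10089 / 65780744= 0.00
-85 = -85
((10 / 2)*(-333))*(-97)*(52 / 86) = 4199130 / 43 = 97654.19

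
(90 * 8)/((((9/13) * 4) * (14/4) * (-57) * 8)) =-65/399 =-0.16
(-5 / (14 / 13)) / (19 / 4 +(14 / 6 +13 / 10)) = -0.55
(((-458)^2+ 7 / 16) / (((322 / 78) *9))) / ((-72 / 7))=-43631003 / 79488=-548.90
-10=-10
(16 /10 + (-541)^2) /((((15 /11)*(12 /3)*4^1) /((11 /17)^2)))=5616.50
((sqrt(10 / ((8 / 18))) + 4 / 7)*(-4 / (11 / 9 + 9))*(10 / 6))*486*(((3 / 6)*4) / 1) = -21870*sqrt(10) / 23 -58320 / 161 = -3369.15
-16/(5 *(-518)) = 8/1295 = 0.01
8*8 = 64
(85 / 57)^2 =7225 / 3249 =2.22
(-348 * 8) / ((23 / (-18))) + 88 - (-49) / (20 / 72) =280966 / 115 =2443.18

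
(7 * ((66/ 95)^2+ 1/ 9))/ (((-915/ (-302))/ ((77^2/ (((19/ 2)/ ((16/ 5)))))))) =19343928079168/ 7060483125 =2739.75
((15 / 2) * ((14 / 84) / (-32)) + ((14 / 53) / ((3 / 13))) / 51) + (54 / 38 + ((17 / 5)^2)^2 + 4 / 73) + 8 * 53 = 503057548805029 / 899774640000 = 559.09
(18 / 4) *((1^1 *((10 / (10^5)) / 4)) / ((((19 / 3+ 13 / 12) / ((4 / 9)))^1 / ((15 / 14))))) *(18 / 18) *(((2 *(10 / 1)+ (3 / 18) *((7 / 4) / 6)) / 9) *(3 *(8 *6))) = 2887 / 1246000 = 0.00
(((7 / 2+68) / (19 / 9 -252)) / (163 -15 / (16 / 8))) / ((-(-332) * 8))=-99 / 142900768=-0.00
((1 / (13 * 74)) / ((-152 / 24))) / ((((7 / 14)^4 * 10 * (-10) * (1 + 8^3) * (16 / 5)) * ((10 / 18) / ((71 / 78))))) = 71 / 2708799600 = 0.00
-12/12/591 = -1/591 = -0.00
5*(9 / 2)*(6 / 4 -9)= -675 / 4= -168.75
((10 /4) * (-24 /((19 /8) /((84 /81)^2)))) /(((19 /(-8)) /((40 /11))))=40140800 /964953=41.60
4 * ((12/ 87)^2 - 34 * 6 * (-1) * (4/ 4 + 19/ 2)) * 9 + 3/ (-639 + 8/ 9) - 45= 372226337082/ 4829863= 77067.68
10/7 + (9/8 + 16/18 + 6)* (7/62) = 72913/31248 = 2.33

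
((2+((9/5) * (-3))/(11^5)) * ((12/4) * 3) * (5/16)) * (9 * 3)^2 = 10566378963/2576816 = 4100.56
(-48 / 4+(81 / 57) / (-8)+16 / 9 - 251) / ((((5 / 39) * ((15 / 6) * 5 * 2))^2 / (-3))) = 36260133 / 475000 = 76.34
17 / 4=4.25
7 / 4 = 1.75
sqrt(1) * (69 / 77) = 69 / 77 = 0.90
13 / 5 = 2.60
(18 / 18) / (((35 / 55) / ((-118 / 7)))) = -1298 / 49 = -26.49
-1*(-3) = 3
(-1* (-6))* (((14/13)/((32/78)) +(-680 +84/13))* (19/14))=-5463.15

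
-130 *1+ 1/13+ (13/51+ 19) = -110.67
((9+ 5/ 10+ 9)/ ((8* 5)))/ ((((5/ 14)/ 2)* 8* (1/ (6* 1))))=777/ 400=1.94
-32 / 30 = -16 / 15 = -1.07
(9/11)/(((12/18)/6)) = 81/11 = 7.36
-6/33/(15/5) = -2/33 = -0.06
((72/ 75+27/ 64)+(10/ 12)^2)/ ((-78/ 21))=-209293/ 374400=-0.56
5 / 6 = 0.83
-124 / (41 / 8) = -24.20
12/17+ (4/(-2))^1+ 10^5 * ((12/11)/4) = 5099758/187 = 27271.43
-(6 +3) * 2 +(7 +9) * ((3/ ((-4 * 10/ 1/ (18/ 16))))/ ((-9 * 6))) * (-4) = -181/ 10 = -18.10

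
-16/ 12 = -1.33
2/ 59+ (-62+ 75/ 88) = -317303/ 5192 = -61.11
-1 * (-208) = 208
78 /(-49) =-78 /49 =-1.59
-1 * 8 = -8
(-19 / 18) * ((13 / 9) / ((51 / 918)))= -27.44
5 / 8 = 0.62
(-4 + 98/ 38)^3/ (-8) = 19683/ 54872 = 0.36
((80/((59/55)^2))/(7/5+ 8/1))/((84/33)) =3327500/1145249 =2.91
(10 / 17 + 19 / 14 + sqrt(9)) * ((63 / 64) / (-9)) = -1177 / 2176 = -0.54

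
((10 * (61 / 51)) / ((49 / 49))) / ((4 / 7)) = 2135 / 102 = 20.93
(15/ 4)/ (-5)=-0.75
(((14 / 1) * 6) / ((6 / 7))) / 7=14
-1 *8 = -8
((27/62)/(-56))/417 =-9/482608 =-0.00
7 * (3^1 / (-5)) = -4.20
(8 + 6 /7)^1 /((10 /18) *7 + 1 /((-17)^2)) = 80631 /35434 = 2.28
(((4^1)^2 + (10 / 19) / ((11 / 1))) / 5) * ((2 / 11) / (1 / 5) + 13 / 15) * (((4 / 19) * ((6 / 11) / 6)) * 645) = 169028184 / 2402455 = 70.36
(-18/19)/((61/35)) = -630/1159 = -0.54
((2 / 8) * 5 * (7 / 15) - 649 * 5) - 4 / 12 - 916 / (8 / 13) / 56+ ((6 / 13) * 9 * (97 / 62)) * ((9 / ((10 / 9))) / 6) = -736293871 / 225680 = -3262.56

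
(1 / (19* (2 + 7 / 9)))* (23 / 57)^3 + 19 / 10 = 37165819 / 19548150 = 1.90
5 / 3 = 1.67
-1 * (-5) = 5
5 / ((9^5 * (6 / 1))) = 5 / 354294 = 0.00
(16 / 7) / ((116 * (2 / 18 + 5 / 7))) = 9 / 377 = 0.02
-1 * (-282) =282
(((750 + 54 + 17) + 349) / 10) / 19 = 117 / 19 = 6.16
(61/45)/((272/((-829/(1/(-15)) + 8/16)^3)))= 55202742742763/5760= 9583809503.95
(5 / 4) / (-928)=-5 / 3712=-0.00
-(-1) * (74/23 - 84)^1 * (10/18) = -9290/207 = -44.88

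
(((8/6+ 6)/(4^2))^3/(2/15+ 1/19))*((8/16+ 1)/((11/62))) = 356345/81408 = 4.38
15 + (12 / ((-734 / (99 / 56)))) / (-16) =2466537 / 164416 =15.00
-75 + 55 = -20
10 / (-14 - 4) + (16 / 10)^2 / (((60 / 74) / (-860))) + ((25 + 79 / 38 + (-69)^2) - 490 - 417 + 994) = 18461303 / 8550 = 2159.22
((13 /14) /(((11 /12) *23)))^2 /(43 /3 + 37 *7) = 0.00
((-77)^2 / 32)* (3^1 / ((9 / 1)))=5929 / 96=61.76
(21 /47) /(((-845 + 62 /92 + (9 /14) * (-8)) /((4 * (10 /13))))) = -270480 /167126219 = -0.00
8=8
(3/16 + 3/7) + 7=7.62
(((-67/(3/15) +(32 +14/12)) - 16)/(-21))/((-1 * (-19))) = 1907/2394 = 0.80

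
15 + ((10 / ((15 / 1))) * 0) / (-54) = 15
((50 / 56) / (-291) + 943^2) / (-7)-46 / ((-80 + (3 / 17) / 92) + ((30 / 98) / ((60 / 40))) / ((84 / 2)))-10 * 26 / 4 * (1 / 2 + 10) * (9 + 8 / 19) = -133464.86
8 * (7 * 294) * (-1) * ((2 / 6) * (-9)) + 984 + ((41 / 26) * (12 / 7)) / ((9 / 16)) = 13753960 / 273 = 50380.81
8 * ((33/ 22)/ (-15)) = -4/ 5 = -0.80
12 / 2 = 6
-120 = -120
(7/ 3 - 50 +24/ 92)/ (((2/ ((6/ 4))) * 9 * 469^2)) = -3271/ 182127708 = -0.00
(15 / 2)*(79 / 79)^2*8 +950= 1010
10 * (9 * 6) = 540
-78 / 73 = -1.07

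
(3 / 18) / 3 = 1 / 18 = 0.06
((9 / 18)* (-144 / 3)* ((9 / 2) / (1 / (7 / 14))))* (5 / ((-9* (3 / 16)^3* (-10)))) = -4096 / 9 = -455.11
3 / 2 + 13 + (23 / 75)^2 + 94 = 1221683 / 11250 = 108.59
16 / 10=8 / 5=1.60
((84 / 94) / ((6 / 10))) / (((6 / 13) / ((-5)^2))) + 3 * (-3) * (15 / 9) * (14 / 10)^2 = 36148 / 705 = 51.27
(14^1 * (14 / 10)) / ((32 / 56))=34.30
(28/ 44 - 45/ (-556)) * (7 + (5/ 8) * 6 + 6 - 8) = 153545/ 24464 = 6.28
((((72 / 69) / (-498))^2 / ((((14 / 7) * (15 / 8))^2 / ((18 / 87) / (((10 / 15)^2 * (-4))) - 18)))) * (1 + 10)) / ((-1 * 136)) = 0.00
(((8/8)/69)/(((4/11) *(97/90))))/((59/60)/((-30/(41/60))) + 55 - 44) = 8910000/2645031211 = 0.00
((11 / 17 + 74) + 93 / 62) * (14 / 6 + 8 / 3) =12945 / 34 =380.74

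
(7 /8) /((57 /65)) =455 /456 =1.00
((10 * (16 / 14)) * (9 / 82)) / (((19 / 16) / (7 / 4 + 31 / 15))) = 21984 / 5453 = 4.03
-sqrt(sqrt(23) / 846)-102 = -102-23^(1 / 4) * sqrt(94) / 282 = -102.08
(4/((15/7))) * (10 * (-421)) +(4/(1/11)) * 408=30280/3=10093.33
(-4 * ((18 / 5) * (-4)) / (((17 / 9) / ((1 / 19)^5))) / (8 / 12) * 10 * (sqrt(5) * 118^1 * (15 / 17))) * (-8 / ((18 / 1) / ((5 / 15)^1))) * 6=-12234240 * sqrt(5) / 715592611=-0.04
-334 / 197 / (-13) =334 / 2561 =0.13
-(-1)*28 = 28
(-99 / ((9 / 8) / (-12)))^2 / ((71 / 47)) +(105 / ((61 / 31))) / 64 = 204614305473 / 277184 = 738189.45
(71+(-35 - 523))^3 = -115501303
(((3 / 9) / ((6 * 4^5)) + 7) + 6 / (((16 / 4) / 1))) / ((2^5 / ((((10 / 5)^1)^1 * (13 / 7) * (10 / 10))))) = 2036749 / 2064384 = 0.99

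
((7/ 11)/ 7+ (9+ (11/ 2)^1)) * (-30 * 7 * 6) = -202230/ 11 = -18384.55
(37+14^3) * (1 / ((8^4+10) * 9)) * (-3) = -927 / 4106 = -0.23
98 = 98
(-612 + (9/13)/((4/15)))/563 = -31689/29276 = -1.08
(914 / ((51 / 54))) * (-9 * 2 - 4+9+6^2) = 378396 / 17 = 22258.59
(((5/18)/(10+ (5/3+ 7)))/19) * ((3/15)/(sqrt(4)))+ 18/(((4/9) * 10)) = 258557/63840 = 4.05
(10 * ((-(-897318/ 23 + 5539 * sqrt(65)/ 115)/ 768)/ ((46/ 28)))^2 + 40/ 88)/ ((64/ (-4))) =-2170277142466067/ 3631252635648 + 13530109761 * sqrt(65)/ 9169829888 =-585.77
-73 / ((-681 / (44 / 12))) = 0.39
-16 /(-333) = 16 /333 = 0.05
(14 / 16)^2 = 49 / 64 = 0.77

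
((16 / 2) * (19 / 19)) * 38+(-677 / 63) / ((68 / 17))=75931 / 252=301.31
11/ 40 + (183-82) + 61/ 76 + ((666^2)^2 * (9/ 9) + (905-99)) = 149523863793499/ 760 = 196741926044.08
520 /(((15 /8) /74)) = 61568 /3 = 20522.67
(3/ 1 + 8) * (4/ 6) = 22/ 3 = 7.33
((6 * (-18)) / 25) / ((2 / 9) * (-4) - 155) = 972 / 35075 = 0.03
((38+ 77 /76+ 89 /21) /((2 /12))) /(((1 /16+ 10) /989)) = 23745976 /931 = 25505.88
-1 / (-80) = 1 / 80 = 0.01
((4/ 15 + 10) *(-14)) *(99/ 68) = -17787/ 85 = -209.26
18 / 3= 6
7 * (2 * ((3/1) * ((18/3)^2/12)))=126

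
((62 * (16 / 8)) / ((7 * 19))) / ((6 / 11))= 682 / 399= 1.71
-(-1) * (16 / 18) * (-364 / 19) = -2912 / 171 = -17.03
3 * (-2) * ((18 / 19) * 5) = -540 / 19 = -28.42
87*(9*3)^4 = 46235367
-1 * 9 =-9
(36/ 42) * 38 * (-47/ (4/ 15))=-40185/ 7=-5740.71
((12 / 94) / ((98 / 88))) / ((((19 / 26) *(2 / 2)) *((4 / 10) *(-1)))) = -17160 / 43757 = -0.39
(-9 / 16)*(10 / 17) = -45 / 136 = -0.33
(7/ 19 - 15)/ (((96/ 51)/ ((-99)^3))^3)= 623847322927310755413393/ 311296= 2004032570053295755.21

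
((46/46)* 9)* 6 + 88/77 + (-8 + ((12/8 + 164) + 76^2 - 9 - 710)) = 73775/14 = 5269.64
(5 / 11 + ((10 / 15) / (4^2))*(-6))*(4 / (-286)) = -9 / 3146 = -0.00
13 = 13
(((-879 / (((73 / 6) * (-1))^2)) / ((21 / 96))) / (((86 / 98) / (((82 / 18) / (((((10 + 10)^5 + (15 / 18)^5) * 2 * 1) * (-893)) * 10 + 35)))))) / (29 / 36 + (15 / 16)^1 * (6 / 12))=18078795399168 / 9343465531751397105665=0.00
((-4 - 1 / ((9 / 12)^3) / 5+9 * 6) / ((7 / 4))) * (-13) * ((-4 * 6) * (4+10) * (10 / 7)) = 11125504 / 63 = 176595.30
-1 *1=-1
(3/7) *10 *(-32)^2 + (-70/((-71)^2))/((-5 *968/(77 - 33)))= 1703454769/388157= 4388.57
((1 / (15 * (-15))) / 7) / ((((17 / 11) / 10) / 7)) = -22 / 765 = -0.03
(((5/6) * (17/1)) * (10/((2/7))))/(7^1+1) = 2975/48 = 61.98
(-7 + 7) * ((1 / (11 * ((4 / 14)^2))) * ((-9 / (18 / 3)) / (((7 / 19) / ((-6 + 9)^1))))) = 0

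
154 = 154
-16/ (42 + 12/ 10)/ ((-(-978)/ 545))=-2725/ 13203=-0.21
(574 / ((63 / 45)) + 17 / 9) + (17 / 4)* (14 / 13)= 97453 / 234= 416.47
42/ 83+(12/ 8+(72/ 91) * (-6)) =-41409/ 15106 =-2.74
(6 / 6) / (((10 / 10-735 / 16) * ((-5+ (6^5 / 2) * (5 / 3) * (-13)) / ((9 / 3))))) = 48 / 60572155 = 0.00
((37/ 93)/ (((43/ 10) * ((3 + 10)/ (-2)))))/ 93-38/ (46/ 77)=-7073316253/ 111200193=-63.61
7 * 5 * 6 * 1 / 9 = 70 / 3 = 23.33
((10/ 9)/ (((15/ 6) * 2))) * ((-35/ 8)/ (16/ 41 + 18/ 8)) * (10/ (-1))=3.68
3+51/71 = 264/71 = 3.72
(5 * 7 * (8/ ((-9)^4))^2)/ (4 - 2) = 1120/ 43046721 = 0.00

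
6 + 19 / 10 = 79 / 10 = 7.90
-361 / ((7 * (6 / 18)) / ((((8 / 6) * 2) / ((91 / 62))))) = -179056 / 637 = -281.09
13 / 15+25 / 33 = 268 / 165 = 1.62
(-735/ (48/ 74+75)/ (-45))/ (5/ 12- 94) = -0.00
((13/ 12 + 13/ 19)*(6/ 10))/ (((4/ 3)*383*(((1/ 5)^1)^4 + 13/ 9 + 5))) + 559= 2359936069517/ 4221707888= 559.00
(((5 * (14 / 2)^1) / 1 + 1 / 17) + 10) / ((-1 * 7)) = -766 / 119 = -6.44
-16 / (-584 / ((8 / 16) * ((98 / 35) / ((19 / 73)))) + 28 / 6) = 168 / 1091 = 0.15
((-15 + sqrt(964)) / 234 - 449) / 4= -35027 / 312 + sqrt(241) / 468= -112.23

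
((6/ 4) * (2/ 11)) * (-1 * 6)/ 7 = -18/ 77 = -0.23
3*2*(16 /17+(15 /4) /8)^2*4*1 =1764867 /36992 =47.71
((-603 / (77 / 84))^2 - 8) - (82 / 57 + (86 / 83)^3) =1706458220246506 / 3943614939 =432714.21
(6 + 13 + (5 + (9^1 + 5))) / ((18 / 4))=8.44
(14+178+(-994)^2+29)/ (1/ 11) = 10870827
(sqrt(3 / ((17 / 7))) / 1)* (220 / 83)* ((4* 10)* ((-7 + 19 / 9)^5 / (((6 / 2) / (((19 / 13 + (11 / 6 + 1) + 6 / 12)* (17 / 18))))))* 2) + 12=-993567.81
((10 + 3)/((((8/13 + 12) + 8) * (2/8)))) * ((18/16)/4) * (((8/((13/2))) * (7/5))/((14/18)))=1.57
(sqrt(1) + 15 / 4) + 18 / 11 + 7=589 / 44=13.39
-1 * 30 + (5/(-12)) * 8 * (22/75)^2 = -102218/3375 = -30.29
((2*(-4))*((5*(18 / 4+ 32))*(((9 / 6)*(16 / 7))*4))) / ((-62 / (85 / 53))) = 5956800 / 11501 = 517.94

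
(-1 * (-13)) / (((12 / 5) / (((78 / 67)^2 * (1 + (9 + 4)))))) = 461370 / 4489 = 102.78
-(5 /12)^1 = -5 /12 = -0.42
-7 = -7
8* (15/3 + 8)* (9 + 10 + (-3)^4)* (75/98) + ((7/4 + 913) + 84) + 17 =1759087/196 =8974.93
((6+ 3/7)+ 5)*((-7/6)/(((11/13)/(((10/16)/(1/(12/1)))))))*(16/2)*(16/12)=-41600/33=-1260.61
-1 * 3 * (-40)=120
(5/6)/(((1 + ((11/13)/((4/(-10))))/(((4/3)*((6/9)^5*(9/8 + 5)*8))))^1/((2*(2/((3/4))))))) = 6522880/1106793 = 5.89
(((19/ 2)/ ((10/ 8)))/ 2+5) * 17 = 748/ 5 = 149.60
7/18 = 0.39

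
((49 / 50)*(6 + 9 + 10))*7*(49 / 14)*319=765919 / 4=191479.75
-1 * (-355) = 355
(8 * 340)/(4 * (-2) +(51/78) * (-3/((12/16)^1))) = -17680/69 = -256.23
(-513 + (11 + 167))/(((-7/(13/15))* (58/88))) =38324/609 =62.93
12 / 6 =2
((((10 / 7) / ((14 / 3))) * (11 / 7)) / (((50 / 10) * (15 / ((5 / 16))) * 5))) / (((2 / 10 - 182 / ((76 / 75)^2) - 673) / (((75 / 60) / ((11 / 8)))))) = -1805 / 4210190201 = -0.00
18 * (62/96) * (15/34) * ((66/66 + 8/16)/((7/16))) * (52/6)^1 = 18135/119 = 152.39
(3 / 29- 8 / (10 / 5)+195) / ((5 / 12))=66504 / 145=458.65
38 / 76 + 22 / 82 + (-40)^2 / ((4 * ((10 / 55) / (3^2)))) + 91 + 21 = 1632847 / 82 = 19912.77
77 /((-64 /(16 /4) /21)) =-1617 /16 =-101.06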